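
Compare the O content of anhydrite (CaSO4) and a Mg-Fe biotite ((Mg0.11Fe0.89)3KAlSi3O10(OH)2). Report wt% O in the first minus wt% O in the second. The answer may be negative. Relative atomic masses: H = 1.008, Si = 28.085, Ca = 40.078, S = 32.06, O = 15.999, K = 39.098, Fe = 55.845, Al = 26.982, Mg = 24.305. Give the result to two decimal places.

8.72 percentage points

M(CaSO4) = 136.134 g/mol, so wt% O = 63.996/136.134 × 100 = 47.01%.
M((Mg0.11Fe0.89)3KAlSi3O10(OH)2) = 501.466 g/mol, so wt% O = 191.988/501.466 × 100 = 38.29%.
47.01 − 38.29 = 8.72 pp.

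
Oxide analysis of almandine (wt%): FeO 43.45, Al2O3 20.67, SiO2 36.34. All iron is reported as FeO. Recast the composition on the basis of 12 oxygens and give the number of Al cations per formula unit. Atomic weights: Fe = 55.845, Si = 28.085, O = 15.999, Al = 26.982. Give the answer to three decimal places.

2.008 Al apfu

FeO (M=71.844): mol = 0.60478; Fe = 0.60478, O = 0.60478.
Al2O3 (M=101.961): mol = 0.20272; Al = 0.40544, O = 0.60816.
SiO2 (M=60.083): mol = 0.60483; Si = 0.60483, O = 1.20966.
ΣO = 2.42260; factor = 12/ΣO = 4.95336.
Al apfu = 0.40544 × 4.95336 = 2.008.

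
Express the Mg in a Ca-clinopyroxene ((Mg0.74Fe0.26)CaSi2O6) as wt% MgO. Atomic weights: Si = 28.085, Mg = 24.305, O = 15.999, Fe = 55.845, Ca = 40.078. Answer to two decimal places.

13.27 wt%

Formula mass = 224.747 g/mol.
0.74 Mg → 0.7400 mol MgO per formula unit; M(MgO) = 40.304, so MgO mass = 29.825 g.
29.825/224.747 × 100 = 13.27 wt%.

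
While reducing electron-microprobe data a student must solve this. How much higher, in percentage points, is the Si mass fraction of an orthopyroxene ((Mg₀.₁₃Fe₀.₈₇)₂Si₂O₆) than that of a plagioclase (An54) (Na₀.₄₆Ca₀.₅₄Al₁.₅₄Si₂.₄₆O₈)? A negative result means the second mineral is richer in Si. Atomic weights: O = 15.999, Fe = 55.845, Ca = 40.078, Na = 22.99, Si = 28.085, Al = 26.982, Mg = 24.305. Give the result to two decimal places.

-3.54 percentage points

M((Mg₀.₁₃Fe₀.₈₇)₂Si₂O₆) = 255.654 g/mol, so wt% Si = 56.170/255.654 × 100 = 21.97%.
M(Na₀.₄₆Ca₀.₅₄Al₁.₅₄Si₂.₄₆O₈) = 270.851 g/mol, so wt% Si = 69.089/270.851 × 100 = 25.51%.
21.97 − 25.51 = -3.54 pp.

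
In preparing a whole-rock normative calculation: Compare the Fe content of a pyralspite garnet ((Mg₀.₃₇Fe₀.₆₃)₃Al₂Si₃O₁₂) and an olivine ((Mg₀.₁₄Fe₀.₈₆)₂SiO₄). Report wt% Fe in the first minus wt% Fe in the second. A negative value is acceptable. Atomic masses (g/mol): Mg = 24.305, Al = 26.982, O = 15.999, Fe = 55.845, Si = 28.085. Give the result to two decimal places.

Fe in (Mg₀.₃₇Fe₀.₆₃)₃Al₂Si₃O₁₂: molar mass 462.733 g/mol; 1.89×55.845 = 105.547 g → 22.81 wt%.
Fe in (Mg₀.₁₄Fe₀.₈₆)₂SiO₄: molar mass 194.940 g/mol; 1.72×55.845 = 96.053 g → 49.27 wt%.
Difference = 22.81 − 49.27 = -26.46 percentage points.

-26.46 percentage points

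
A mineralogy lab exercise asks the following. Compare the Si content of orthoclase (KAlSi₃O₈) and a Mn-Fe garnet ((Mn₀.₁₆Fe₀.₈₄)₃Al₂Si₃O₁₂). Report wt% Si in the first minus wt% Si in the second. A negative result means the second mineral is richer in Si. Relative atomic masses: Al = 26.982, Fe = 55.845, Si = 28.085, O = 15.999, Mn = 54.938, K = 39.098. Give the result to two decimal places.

13.33 percentage points

Si in KAlSi₃O₈: molar mass 278.327 g/mol; 3×28.085 = 84.255 g → 30.27 wt%.
Si in (Mn₀.₁₆Fe₀.₈₄)₃Al₂Si₃O₁₂: molar mass 497.307 g/mol; 3×28.085 = 84.255 g → 16.94 wt%.
Difference = 30.27 − 16.94 = 13.33 percentage points.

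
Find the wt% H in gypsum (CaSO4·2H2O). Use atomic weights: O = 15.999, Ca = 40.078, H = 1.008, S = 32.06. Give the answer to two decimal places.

2.34 mass %

Molar mass of CaSO4·2H2O: 1·40.078 + 1·32.06 + 6·15.999 + 4·1.008 = 172.164 g/mol.
Mass of H per formula unit: 4 × 1.008 = 4.032 g.
Weight fraction H = 4.032 / 172.164 = 0.0234.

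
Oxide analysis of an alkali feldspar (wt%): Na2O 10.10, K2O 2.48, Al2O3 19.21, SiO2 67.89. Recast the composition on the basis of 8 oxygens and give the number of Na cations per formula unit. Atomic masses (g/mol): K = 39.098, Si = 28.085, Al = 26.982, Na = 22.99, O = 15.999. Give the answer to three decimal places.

10.10 wt% Na2O ÷ 61.979 g/mol = 0.16296 mol, giving 0.32592 Na and 0.16296 O.
2.48 wt% K2O ÷ 94.195 g/mol = 0.02633 mol, giving 0.05266 K and 0.02633 O.
19.21 wt% Al2O3 ÷ 101.961 g/mol = 0.18841 mol, giving 0.37682 Al and 0.56523 O.
67.89 wt% SiO2 ÷ 60.083 g/mol = 1.12994 mol, giving 1.12994 Si and 2.25988 O.
Oxygen sums to 3.01440; scaling by 8/3.01440 = 2.65393 puts the formula on 8 O.
Na: 0.32592 × 2.65393 = 0.865 atoms per formula unit.

0.865 Na apfu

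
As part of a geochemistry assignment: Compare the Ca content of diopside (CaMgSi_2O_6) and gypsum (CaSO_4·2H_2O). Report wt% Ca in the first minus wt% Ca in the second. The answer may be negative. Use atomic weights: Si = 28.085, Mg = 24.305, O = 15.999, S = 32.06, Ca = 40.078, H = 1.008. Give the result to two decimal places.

-4.77 percentage points

First mineral: 40.078 g Ca in 216.547 g formula = 18.51 wt% Ca.
Second mineral: 40.078 g Ca in 172.164 g formula = 23.28 wt% Ca.
18.51% − 23.28% gives a difference of -4.77 percentage points.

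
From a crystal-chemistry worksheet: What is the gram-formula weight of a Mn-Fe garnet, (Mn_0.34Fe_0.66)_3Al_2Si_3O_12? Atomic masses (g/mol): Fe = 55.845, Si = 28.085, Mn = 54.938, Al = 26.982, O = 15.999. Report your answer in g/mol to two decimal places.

496.82 g/mol

M = 1.02×54.938 + 1.98×55.845 + 2×26.982 + 3×28.085 + 12×15.999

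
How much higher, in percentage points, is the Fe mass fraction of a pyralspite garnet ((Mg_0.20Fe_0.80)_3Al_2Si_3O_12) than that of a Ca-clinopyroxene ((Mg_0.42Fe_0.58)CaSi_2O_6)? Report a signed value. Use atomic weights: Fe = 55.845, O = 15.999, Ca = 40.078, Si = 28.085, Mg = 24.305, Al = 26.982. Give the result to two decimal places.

14.20 percentage points

M((Mg_0.20Fe_0.80)_3Al_2Si_3O_12) = 478.818 g/mol, so wt% Fe = 134.028/478.818 × 100 = 27.99%.
M((Mg_0.42Fe_0.58)CaSi_2O_6) = 234.840 g/mol, so wt% Fe = 32.390/234.840 × 100 = 13.79%.
27.99 − 13.79 = 14.20 pp.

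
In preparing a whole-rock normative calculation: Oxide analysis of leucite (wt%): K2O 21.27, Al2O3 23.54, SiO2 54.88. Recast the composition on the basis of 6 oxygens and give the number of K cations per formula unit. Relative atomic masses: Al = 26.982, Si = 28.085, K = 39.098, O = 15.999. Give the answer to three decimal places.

0.987 K apfu

K2O: 21.27/94.195 = 0.22581 mol → 0.45162 mol K, 0.22581 mol O.
Al2O3: 23.54/101.961 = 0.23087 mol → 0.46174 mol Al, 0.69261 mol O.
SiO2: 54.88/60.083 = 0.91340 mol → 0.91340 mol Si, 1.82680 mol O.
Total oxygen = 2.74522 mol. Normalization factor = 6/2.74522 = 2.18562.
K per 6 O = 0.45162 × 2.18562 = 0.987.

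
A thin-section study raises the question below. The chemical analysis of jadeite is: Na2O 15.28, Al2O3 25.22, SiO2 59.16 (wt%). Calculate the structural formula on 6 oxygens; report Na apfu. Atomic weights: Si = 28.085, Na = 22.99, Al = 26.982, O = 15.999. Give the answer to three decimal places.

1.000 Na apfu

Na2O: 15.28/61.979 = 0.24654 mol → 0.49308 mol Na, 0.24654 mol O.
Al2O3: 25.22/101.961 = 0.24735 mol → 0.49470 mol Al, 0.74205 mol O.
SiO2: 59.16/60.083 = 0.98464 mol → 0.98464 mol Si, 1.96928 mol O.
Total oxygen = 2.95787 mol. Normalization factor = 6/2.95787 = 2.02849.
Na per 6 O = 0.49308 × 2.02849 = 1.000.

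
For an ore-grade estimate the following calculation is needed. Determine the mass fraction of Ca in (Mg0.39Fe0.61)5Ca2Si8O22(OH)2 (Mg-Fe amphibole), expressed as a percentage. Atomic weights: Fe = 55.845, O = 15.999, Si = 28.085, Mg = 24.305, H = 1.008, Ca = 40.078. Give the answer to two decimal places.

Molar mass of (Mg0.39Fe0.61)5Ca2Si8O22(OH)2: 1.95*24.305 + 3.05*55.845 + 2*40.078 + 8*28.085 + 24*15.999 + 2*1.008 = 908.550 g/mol.
Mass of Ca per formula unit: 2 × 40.078 = 80.156 g.
Weight fraction Ca = 80.156 / 908.550 = 0.0882.

8.82 weight percent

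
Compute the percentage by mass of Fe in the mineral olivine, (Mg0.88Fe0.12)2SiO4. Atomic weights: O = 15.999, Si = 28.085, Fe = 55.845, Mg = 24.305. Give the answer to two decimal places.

9.04 wt%

Molar mass of (Mg0.88Fe0.12)2SiO4: 1.76×24.305 + 0.24×55.845 + 1×28.085 + 4×15.999 = 148.261 g/mol.
Mass of Fe per formula unit: 0.24 × 55.845 = 13.403 g.
Weight fraction Fe = 13.403 / 148.261 = 0.0904.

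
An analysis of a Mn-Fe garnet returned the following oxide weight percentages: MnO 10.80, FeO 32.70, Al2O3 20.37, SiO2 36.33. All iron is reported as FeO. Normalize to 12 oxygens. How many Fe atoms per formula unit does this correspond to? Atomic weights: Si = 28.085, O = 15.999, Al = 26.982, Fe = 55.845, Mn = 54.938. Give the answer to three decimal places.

MnO: 10.80/70.937 = 0.15225 mol → 0.15225 mol Mn, 0.15225 mol O.
FeO: 32.70/71.844 = 0.45515 mol → 0.45515 mol Fe, 0.45515 mol O.
Al2O3: 20.37/101.961 = 0.19978 mol → 0.39956 mol Al, 0.59934 mol O.
SiO2: 36.33/60.083 = 0.60466 mol → 0.60466 mol Si, 1.20932 mol O.
Total oxygen = 2.41606 mol. Normalization factor = 12/2.41606 = 4.96676.
Fe per 12 O = 0.45515 × 4.96676 = 2.261.

2.261 Fe apfu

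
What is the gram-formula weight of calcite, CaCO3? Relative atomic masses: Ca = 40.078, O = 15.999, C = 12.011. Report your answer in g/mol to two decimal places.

100.09 g/mol

Ca: 1 × 40.078 = 40.0780
C: 1 × 12.011 = 12.0110
O: 3 × 15.999 = 47.9970
Summing the contributions gives the formula mass.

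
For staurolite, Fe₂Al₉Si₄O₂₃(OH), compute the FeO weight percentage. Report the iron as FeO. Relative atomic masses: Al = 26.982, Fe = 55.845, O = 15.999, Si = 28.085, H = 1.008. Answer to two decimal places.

16.87 wt%

M(Fe₂Al₉Si₄O₂₃(OH)) = 851.852 g/mol; M(FeO) = 71.844 g/mol.
Moles FeO per formula unit = 2 Fe ÷ 1 = 2.0000.
FeO fraction = (2.0000 × 71.844) / 851.852 = 143.688/851.852 = 0.1687.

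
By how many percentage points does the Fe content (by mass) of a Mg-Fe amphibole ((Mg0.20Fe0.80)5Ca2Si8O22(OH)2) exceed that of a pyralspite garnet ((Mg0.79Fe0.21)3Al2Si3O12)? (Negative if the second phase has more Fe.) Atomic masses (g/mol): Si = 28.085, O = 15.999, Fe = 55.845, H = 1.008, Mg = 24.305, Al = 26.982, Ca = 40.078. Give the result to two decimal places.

15.48 percentage points

First mineral: 223.380 g Fe in 938.513 g formula = 23.80 wt% Fe.
Second mineral: 35.182 g Fe in 422.992 g formula = 8.32 wt% Fe.
23.80% − 8.32% gives a difference of 15.48 percentage points.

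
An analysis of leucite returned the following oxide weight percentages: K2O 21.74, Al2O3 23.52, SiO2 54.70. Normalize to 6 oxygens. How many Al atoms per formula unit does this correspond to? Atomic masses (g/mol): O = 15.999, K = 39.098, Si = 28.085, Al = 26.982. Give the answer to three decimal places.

21.74 wt% K2O ÷ 94.195 g/mol = 0.23080 mol, giving 0.46160 K and 0.23080 O.
23.52 wt% Al2O3 ÷ 101.961 g/mol = 0.23068 mol, giving 0.46136 Al and 0.69204 O.
54.70 wt% SiO2 ÷ 60.083 g/mol = 0.91041 mol, giving 0.91041 Si and 1.82082 O.
Oxygen sums to 2.74366; scaling by 6/2.74366 = 2.18686 puts the formula on 6 O.
Al: 0.46136 × 2.18686 = 1.009 atoms per formula unit.

1.009 Al apfu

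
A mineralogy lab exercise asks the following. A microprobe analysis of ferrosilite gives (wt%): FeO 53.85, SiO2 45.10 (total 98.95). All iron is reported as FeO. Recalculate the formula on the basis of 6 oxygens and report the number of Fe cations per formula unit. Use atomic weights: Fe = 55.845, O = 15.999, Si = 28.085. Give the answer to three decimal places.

FeO: 53.85/71.844 = 0.74954 mol → 0.74954 mol Fe, 0.74954 mol O.
SiO2: 45.10/60.083 = 0.75063 mol → 0.75063 mol Si, 1.50126 mol O.
Total oxygen = 2.25080 mol. Normalization factor = 6/2.25080 = 2.66572.
Fe per 6 O = 0.74954 × 2.66572 = 1.998.

1.998 Fe apfu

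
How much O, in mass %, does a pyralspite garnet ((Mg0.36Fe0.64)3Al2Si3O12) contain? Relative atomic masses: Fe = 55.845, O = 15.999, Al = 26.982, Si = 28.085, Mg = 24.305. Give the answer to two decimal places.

41.41 mass %

Molar mass of (Mg0.36Fe0.64)3Al2Si3O12: 1.08·24.305 + 1.92·55.845 + 2·26.982 + 3·28.085 + 12·15.999 = 463.679 g/mol.
Mass of O per formula unit: 12 × 15.999 = 191.988 g.
Weight fraction O = 191.988 / 463.679 = 0.4141.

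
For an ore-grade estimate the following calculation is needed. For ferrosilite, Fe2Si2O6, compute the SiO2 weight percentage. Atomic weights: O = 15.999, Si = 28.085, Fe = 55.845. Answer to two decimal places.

45.54 wt%

M(Fe2Si2O6) = 263.854 g/mol; M(SiO2) = 60.083 g/mol.
Moles SiO2 per formula unit = 2 Si ÷ 1 = 2.0000.
SiO2 fraction = (2.0000 × 60.083) / 263.854 = 120.166/263.854 = 0.4554.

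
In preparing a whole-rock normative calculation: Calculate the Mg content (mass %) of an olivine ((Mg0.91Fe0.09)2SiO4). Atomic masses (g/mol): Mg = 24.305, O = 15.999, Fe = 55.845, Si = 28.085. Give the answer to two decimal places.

M((Mg0.91Fe0.09)2SiO4) = 146.368 g/mol.
Mg contributes 1.82 × 24.305 = 44.235 g per mole.
44.235/146.368 = 0.3022 → 30.22%.

30.22 mass %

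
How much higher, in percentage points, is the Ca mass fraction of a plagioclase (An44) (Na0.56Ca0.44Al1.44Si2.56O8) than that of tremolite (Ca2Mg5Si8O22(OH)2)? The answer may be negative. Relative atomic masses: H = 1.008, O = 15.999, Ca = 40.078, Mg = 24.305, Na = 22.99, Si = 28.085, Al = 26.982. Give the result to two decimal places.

-3.32 percentage points

First mineral: 17.634 g Ca in 269.252 g formula = 6.55 wt% Ca.
Second mineral: 80.156 g Ca in 812.353 g formula = 9.87 wt% Ca.
6.55% − 9.87% gives a difference of -3.32 percentage points.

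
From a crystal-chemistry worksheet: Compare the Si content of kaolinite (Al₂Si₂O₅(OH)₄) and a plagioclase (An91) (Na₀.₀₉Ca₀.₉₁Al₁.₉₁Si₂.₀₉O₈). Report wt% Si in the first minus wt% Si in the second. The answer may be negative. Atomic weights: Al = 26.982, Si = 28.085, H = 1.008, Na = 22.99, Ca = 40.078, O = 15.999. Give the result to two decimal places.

Si in Al₂Si₂O₅(OH)₄: molar mass 258.157 g/mol; 2×28.085 = 56.170 g → 21.76 wt%.
Si in Na₀.₀₉Ca₀.₉₁Al₁.₉₁Si₂.₀₉O₈: molar mass 276.765 g/mol; 2.09×28.085 = 58.698 g → 21.21 wt%.
Difference = 21.76 − 21.21 = 0.55 percentage points.

0.55 percentage points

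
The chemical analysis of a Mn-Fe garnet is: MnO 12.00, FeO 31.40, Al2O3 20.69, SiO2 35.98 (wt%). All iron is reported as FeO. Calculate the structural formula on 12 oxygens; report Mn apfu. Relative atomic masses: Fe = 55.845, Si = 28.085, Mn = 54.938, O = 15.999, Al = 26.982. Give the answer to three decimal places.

0.841 Mn apfu

MnO: 12.00/70.937 = 0.16916 mol → 0.16916 mol Mn, 0.16916 mol O.
FeO: 31.40/71.844 = 0.43706 mol → 0.43706 mol Fe, 0.43706 mol O.
Al2O3: 20.69/101.961 = 0.20292 mol → 0.40584 mol Al, 0.60876 mol O.
SiO2: 35.98/60.083 = 0.59884 mol → 0.59884 mol Si, 1.19768 mol O.
Total oxygen = 2.41266 mol. Normalization factor = 12/2.41266 = 4.97376.
Mn per 12 O = 0.16916 × 4.97376 = 0.841.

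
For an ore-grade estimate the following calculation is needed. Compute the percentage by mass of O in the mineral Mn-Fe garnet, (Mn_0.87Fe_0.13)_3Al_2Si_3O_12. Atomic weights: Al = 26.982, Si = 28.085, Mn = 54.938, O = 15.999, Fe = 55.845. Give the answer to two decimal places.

38.76 mass %

Molar mass of (Mn_0.87Fe_0.13)_3Al_2Si_3O_12: 2.61·54.938 + 0.39·55.845 + 2·26.982 + 3·28.085 + 12·15.999 = 495.375 g/mol.
Mass of O per formula unit: 12 × 15.999 = 191.988 g.
Weight fraction O = 191.988 / 495.375 = 0.3876.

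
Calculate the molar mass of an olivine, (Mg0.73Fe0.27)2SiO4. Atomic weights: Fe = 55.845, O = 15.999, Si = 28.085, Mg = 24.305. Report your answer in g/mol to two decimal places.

157.72 g/mol

Mg: 1.46 × 24.305 = 35.4853
Fe: 0.54 × 55.845 = 30.1563
Si: 1 × 28.085 = 28.0850
O: 4 × 15.999 = 63.9960
Summing the contributions gives the formula mass.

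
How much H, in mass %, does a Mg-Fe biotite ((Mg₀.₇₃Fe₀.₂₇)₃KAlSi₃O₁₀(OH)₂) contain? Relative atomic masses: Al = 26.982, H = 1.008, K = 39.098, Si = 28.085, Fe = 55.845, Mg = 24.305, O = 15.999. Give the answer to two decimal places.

M((Mg₀.₇₃Fe₀.₂₇)₃KAlSi₃O₁₀(OH)₂) = 442.801 g/mol.
H contributes 2 × 1.008 = 2.016 g per mole.
2.016/442.801 = 0.0046 → 0.46%.

0.46 mass %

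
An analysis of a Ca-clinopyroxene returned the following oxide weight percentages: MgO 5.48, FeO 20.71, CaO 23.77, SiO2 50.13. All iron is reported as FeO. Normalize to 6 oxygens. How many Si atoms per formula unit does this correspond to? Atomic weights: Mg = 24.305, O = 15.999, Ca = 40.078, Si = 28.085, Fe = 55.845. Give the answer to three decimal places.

1.989 Si apfu

MgO (M=40.304): mol = 0.13597; Mg = 0.13597, O = 0.13597.
FeO (M=71.844): mol = 0.28826; Fe = 0.28826, O = 0.28826.
CaO (M=56.077): mol = 0.42388; Ca = 0.42388, O = 0.42388.
SiO2 (M=60.083): mol = 0.83435; Si = 0.83435, O = 1.66870.
ΣO = 2.51681; factor = 6/ΣO = 2.38397.
Si apfu = 0.83435 × 2.38397 = 1.989.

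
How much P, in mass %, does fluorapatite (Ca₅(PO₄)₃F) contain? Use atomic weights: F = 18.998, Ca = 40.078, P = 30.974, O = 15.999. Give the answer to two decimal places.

Formula mass = 5·40.078 + 3·30.974 + 12·15.999 + 1·18.998 = 504.298 g/mol, of which 92.922 g is P.
So P makes up 92.922/504.298 = 0.1843 of the mass, i.e. 18.43%.

18.43 mass %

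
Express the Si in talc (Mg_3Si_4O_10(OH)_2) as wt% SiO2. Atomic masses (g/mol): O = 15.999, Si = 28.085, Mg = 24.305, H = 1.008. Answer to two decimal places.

63.37 wt%

M(Mg_3Si_4O_10(OH)_2) = 379.259 g/mol; M(SiO2) = 60.083 g/mol.
Moles SiO2 per formula unit = 4 Si ÷ 1 = 4.0000.
SiO2 fraction = (4.0000 × 60.083) / 379.259 = 240.332/379.259 = 0.6337.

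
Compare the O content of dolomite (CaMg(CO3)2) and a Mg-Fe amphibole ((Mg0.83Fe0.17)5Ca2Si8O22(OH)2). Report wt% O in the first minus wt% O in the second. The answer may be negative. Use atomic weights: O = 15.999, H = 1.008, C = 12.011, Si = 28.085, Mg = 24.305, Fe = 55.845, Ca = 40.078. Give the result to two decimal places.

O in CaMg(CO3)2: molar mass 184.399 g/mol; 6×15.999 = 95.994 g → 52.06 wt%.
O in (Mg0.83Fe0.17)5Ca2Si8O22(OH)2: molar mass 839.162 g/mol; 24×15.999 = 383.976 g → 45.76 wt%.
Difference = 52.06 − 45.76 = 6.30 percentage points.

6.30 percentage points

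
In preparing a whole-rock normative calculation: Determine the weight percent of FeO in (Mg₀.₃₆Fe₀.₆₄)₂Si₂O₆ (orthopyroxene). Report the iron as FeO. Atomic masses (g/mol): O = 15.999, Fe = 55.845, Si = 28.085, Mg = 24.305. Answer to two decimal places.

38.13 wt%

Formula mass = 241.145 g/mol.
1.28 Fe → 1.2800 mol FeO per formula unit; M(FeO) = 71.844, so FeO mass = 91.960 g.
91.960/241.145 × 100 = 38.13 wt%.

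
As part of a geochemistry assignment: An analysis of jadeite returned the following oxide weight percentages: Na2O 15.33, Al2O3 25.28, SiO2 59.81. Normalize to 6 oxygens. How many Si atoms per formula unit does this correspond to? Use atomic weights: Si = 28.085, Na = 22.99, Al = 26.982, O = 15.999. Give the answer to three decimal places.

Na2O (M=61.979): mol = 0.24734; Na = 0.49468, O = 0.24734.
Al2O3 (M=101.961): mol = 0.24794; Al = 0.49588, O = 0.74382.
SiO2 (M=60.083): mol = 0.99546; Si = 0.99546, O = 1.99092.
ΣO = 2.98208; factor = 6/ΣO = 2.01202.
Si apfu = 0.99546 × 2.01202 = 2.003.

2.003 Si apfu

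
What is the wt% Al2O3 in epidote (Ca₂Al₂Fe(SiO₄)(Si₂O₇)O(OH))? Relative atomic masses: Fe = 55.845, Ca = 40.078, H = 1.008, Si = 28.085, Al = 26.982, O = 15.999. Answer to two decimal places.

21.10 wt%

M(Ca₂Al₂Fe(SiO₄)(Si₂O₇)O(OH)) = 483.215 g/mol; M(Al2O3) = 101.961 g/mol.
Moles Al2O3 per formula unit = 2 Al ÷ 2 = 1.0000.
Al2O3 fraction = (1.0000 × 101.961) / 483.215 = 101.961/483.215 = 0.2110.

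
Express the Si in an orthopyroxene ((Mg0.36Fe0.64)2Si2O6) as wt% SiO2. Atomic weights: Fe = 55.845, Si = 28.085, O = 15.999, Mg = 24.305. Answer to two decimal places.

Formula mass = 241.145 g/mol.
2 Si → 2.0000 mol SiO2 per formula unit; M(SiO2) = 60.083, so SiO2 mass = 120.166 g.
120.166/241.145 × 100 = 49.83 wt%.

49.83 wt%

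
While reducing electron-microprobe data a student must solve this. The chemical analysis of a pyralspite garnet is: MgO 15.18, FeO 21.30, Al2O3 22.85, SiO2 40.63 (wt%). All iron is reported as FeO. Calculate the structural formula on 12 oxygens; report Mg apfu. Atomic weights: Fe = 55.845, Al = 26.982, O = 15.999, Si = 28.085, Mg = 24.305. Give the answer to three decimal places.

1.675 Mg apfu

15.18 wt% MgO ÷ 40.304 g/mol = 0.37664 mol, giving 0.37664 Mg and 0.37664 O.
21.30 wt% FeO ÷ 71.844 g/mol = 0.29648 mol, giving 0.29648 Fe and 0.29648 O.
22.85 wt% Al2O3 ÷ 101.961 g/mol = 0.22411 mol, giving 0.44822 Al and 0.67233 O.
40.63 wt% SiO2 ÷ 60.083 g/mol = 0.67623 mol, giving 0.67623 Si and 1.35246 O.
Oxygen sums to 2.69791; scaling by 12/2.69791 = 4.44789 puts the formula on 12 O.
Mg: 0.37664 × 4.44789 = 1.675 atoms per formula unit.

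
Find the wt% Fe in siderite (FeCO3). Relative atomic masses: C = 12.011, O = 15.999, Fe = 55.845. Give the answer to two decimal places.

48.20 wt%

M(FeCO3) = 115.853 g/mol.
Fe contributes 1 × 55.845 = 55.845 g per mole.
55.845/115.853 = 0.4820 → 48.20%.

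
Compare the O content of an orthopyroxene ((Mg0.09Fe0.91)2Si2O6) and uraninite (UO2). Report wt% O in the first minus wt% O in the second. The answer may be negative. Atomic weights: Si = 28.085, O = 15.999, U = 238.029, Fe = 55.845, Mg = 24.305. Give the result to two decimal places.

25.33 percentage points

First mineral: 95.994 g O in 258.177 g formula = 37.18 wt% O.
Second mineral: 31.998 g O in 270.027 g formula = 11.85 wt% O.
37.18% − 11.85% gives a difference of 25.33 percentage points.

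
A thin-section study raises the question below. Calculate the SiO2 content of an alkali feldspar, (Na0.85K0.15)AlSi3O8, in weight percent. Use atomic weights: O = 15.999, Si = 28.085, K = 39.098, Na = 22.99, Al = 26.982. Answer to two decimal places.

Molar mass of (Na0.85K0.15)AlSi3O8 = 0.85*22.99 + 0.15*39.098 + 1*26.982 + 3*28.085 + 8*15.999 = 264.635 g/mol.
Each formula unit contains 3 Si, equivalent to 3/1 = 3.0000 mol SiO2.
M(SiO2) = 1×28.085 + 2×15.999 = 60.083 g/mol.
Mass of SiO2 per formula unit = 3.0000 × 60.083 = 180.249 g.
SiO2 wt% = 180.249 / 264.635 × 100 = 68.11%.

68.11 wt%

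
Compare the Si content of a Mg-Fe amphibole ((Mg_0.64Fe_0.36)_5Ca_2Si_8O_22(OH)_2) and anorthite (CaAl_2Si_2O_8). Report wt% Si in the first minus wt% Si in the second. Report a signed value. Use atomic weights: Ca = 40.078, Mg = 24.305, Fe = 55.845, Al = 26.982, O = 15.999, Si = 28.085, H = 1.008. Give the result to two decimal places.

5.66 percentage points

First mineral: 224.680 g Si in 869.125 g formula = 25.85 wt% Si.
Second mineral: 56.170 g Si in 278.204 g formula = 20.19 wt% Si.
25.85% − 20.19% gives a difference of 5.66 percentage points.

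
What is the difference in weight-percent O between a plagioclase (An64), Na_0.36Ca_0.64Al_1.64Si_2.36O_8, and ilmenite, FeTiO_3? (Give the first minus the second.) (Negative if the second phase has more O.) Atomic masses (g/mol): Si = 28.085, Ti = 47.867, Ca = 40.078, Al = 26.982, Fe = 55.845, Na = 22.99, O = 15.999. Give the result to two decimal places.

O in Na_0.36Ca_0.64Al_1.64Si_2.36O_8: molar mass 272.449 g/mol; 8×15.999 = 127.992 g → 46.98 wt%.
O in FeTiO_3: molar mass 151.709 g/mol; 3×15.999 = 47.997 g → 31.64 wt%.
Difference = 46.98 − 31.64 = 15.34 percentage points.

15.34 percentage points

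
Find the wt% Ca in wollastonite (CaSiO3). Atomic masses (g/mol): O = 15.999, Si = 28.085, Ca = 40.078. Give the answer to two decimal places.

Formula mass = 1·40.078 + 1·28.085 + 3·15.999 = 116.160 g/mol, of which 40.078 g is Ca.
So Ca makes up 40.078/116.160 = 0.3450 of the mass, i.e. 34.50%.

34.50 mass %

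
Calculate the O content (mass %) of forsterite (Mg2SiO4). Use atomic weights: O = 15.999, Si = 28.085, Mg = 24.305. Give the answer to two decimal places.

45.49 mass %

Formula mass = 2*24.305 + 1*28.085 + 4*15.999 = 140.691 g/mol, of which 63.996 g is O.
So O makes up 63.996/140.691 = 0.4549 of the mass, i.e. 45.49%.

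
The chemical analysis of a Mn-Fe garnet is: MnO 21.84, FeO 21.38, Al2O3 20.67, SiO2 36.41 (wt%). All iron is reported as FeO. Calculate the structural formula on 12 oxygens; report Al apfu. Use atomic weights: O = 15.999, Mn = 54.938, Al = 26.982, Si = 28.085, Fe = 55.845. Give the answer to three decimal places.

MnO (M=70.937): mol = 0.30788; Mn = 0.30788, O = 0.30788.
FeO (M=71.844): mol = 0.29759; Fe = 0.29759, O = 0.29759.
Al2O3 (M=101.961): mol = 0.20272; Al = 0.40544, O = 0.60816.
SiO2 (M=60.083): mol = 0.60600; Si = 0.60600, O = 1.21200.
ΣO = 2.42563; factor = 12/ΣO = 4.94717.
Al apfu = 0.40544 × 4.94717 = 2.006.

2.006 Al apfu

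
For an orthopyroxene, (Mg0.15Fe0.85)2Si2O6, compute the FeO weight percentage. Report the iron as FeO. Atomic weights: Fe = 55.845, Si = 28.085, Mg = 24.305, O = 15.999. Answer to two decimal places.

M((Mg0.15Fe0.85)2Si2O6) = 254.392 g/mol; M(FeO) = 71.844 g/mol.
Moles FeO per formula unit = 1.70 Fe ÷ 1 = 1.7000.
FeO fraction = (1.7000 × 71.844) / 254.392 = 122.135/254.392 = 0.4801.

48.01 wt%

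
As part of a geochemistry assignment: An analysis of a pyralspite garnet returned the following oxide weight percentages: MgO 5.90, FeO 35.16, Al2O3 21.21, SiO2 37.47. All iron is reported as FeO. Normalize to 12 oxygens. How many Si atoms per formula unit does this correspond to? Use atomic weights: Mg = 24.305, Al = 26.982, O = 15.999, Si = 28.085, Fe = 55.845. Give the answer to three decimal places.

2.985 Si apfu

5.90 wt% MgO ÷ 40.304 g/mol = 0.14639 mol, giving 0.14639 Mg and 0.14639 O.
35.16 wt% FeO ÷ 71.844 g/mol = 0.48939 mol, giving 0.48939 Fe and 0.48939 O.
21.21 wt% Al2O3 ÷ 101.961 g/mol = 0.20802 mol, giving 0.41604 Al and 0.62406 O.
37.47 wt% SiO2 ÷ 60.083 g/mol = 0.62364 mol, giving 0.62364 Si and 1.24728 O.
Oxygen sums to 2.50712; scaling by 12/2.50712 = 4.78637 puts the formula on 12 O.
Si: 0.62364 × 4.78637 = 2.985 atoms per formula unit.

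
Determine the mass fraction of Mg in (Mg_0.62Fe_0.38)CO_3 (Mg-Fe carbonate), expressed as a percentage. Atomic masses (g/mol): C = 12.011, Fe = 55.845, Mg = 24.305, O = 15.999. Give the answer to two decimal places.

15.65 wt%

M((Mg_0.62Fe_0.38)CO_3) = 96.298 g/mol.
Mg contributes 0.62 × 24.305 = 15.069 g per mole.
15.069/96.298 = 0.1565 → 15.65%.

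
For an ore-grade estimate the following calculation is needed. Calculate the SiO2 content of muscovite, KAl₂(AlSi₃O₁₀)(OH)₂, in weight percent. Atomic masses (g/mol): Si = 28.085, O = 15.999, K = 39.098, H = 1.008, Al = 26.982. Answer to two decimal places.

45.25 wt%

Formula mass = 398.303 g/mol.
3 Si → 3.0000 mol SiO2 per formula unit; M(SiO2) = 60.083, so SiO2 mass = 180.249 g.
180.249/398.303 × 100 = 45.25 wt%.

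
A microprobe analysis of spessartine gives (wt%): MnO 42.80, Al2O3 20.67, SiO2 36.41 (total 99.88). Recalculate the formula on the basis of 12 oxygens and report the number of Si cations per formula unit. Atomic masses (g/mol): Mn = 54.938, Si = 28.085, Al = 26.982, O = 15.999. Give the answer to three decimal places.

3.001 Si apfu

42.80 wt% MnO ÷ 70.937 g/mol = 0.60335 mol, giving 0.60335 Mn and 0.60335 O.
20.67 wt% Al2O3 ÷ 101.961 g/mol = 0.20272 mol, giving 0.40544 Al and 0.60816 O.
36.41 wt% SiO2 ÷ 60.083 g/mol = 0.60600 mol, giving 0.60600 Si and 1.21200 O.
Oxygen sums to 2.42351; scaling by 12/2.42351 = 4.95150 puts the formula on 12 O.
Si: 0.60600 × 4.95150 = 3.001 atoms per formula unit.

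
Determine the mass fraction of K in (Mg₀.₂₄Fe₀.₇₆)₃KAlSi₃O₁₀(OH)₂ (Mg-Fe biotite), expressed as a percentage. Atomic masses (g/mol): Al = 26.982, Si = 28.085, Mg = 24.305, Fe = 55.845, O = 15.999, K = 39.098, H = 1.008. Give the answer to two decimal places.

7.99 wt%

Formula mass = 0.72×24.305 + 2.28×55.845 + 1×39.098 + 1×26.982 + 3×28.085 + 12×15.999 + 2×1.008 = 489.165 g/mol, of which 39.098 g is K.
So K makes up 39.098/489.165 = 0.0799 of the mass, i.e. 7.99%.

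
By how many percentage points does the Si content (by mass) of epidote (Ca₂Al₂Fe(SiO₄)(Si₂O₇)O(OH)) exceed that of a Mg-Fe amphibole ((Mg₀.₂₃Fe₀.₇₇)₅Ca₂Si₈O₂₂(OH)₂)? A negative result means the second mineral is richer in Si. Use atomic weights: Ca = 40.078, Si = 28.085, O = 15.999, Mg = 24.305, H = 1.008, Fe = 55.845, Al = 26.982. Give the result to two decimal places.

M(Ca₂Al₂Fe(SiO₄)(Si₂O₇)O(OH)) = 483.215 g/mol, so wt% Si = 84.255/483.215 × 100 = 17.44%.
M((Mg₀.₂₃Fe₀.₇₇)₅Ca₂Si₈O₂₂(OH)₂) = 933.782 g/mol, so wt% Si = 224.680/933.782 × 100 = 24.06%.
17.44 − 24.06 = -6.62 pp.

-6.62 percentage points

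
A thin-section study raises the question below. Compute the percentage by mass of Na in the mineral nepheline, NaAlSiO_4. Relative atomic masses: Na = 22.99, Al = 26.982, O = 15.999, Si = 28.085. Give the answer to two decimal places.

Formula mass = 1·22.99 + 1·26.982 + 1·28.085 + 4·15.999 = 142.053 g/mol, of which 22.990 g is Na.
So Na makes up 22.990/142.053 = 0.1618 of the mass, i.e. 16.18%.

16.18 wt%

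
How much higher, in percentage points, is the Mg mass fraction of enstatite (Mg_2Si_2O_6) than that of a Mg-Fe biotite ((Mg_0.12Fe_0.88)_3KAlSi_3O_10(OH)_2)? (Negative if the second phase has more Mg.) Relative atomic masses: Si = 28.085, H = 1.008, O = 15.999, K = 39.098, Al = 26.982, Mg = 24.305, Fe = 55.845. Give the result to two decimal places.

Mg in Mg_2Si_2O_6: molar mass 200.774 g/mol; 2×24.305 = 48.610 g → 24.21 wt%.
Mg in (Mg_0.12Fe_0.88)_3KAlSi_3O_10(OH)_2: molar mass 500.520 g/mol; 0.36×24.305 = 8.750 g → 1.75 wt%.
Difference = 24.21 − 1.75 = 22.46 percentage points.

22.46 percentage points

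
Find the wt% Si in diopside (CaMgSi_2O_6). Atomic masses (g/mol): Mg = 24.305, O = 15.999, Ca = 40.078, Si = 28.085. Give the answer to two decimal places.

25.94 weight percent

Formula mass = 1×40.078 + 1×24.305 + 2×28.085 + 6×15.999 = 216.547 g/mol, of which 56.170 g is Si.
So Si makes up 56.170/216.547 = 0.2594 of the mass, i.e. 25.94%.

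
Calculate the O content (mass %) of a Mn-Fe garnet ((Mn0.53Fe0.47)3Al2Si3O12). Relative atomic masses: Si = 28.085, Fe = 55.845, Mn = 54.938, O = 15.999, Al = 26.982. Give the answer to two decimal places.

Molar mass of (Mn0.53Fe0.47)3Al2Si3O12: 1.59·54.938 + 1.41·55.845 + 2·26.982 + 3·28.085 + 12·15.999 = 496.300 g/mol.
Mass of O per formula unit: 12 × 15.999 = 191.988 g.
Weight fraction O = 191.988 / 496.300 = 0.3868.

38.68 mass %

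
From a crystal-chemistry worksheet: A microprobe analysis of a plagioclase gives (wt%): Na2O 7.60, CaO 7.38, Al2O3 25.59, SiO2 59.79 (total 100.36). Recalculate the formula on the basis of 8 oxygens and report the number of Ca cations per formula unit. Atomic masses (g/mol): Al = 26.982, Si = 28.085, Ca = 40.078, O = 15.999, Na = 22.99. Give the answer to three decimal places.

0.351 Ca apfu

Na2O: 7.60/61.979 = 0.12262 mol → 0.24524 mol Na, 0.12262 mol O.
CaO: 7.38/56.077 = 0.13160 mol → 0.13160 mol Ca, 0.13160 mol O.
Al2O3: 25.59/101.961 = 0.25098 mol → 0.50196 mol Al, 0.75294 mol O.
SiO2: 59.79/60.083 = 0.99512 mol → 0.99512 mol Si, 1.99024 mol O.
Total oxygen = 2.99740 mol. Normalization factor = 8/2.99740 = 2.66898.
Ca per 8 O = 0.13160 × 2.66898 = 0.351.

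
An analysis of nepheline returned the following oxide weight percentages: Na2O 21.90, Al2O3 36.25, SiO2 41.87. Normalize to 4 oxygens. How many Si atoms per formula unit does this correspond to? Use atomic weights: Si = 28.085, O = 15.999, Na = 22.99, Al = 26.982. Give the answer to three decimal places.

Na2O: 21.90/61.979 = 0.35335 mol → 0.70670 mol Na, 0.35335 mol O.
Al2O3: 36.25/101.961 = 0.35553 mol → 0.71106 mol Al, 1.06659 mol O.
SiO2: 41.87/60.083 = 0.69687 mol → 0.69687 mol Si, 1.39374 mol O.
Total oxygen = 2.81368 mol. Normalization factor = 4/2.81368 = 1.42163.
Si per 4 O = 0.69687 × 1.42163 = 0.991.

0.991 Si apfu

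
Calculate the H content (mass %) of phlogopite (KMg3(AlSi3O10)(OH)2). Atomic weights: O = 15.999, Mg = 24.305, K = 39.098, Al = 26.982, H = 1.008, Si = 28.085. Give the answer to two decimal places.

Formula mass = 1·39.098 + 3·24.305 + 1·26.982 + 3·28.085 + 12·15.999 + 2·1.008 = 417.254 g/mol, of which 2.016 g is H.
So H makes up 2.016/417.254 = 0.0048 of the mass, i.e. 0.48%.

0.48 mass %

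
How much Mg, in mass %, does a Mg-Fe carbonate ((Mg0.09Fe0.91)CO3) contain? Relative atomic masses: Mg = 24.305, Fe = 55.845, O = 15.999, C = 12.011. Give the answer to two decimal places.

1.94 mass %

Formula mass = 0.09·24.305 + 0.91·55.845 + 1·12.011 + 3·15.999 = 113.014 g/mol, of which 2.187 g is Mg.
So Mg makes up 2.187/113.014 = 0.0194 of the mass, i.e. 1.94%.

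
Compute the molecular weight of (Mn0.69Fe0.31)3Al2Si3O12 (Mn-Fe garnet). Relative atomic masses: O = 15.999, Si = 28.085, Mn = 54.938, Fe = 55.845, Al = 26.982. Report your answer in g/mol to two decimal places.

495.86 g/mol

M = 2.07(54.938) + 0.93(55.845) + 2(26.982) + 3(28.085) + 12(15.999)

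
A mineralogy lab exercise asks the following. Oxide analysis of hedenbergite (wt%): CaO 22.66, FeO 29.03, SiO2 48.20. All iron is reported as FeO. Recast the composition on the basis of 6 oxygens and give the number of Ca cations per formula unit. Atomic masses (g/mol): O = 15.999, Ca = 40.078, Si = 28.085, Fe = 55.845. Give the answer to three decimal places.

CaO: 22.66/56.077 = 0.40409 mol → 0.40409 mol Ca, 0.40409 mol O.
FeO: 29.03/71.844 = 0.40407 mol → 0.40407 mol Fe, 0.40407 mol O.
SiO2: 48.20/60.083 = 0.80222 mol → 0.80222 mol Si, 1.60444 mol O.
Total oxygen = 2.41260 mol. Normalization factor = 6/2.41260 = 2.48694.
Ca per 6 O = 0.40409 × 2.48694 = 1.005.

1.005 Ca apfu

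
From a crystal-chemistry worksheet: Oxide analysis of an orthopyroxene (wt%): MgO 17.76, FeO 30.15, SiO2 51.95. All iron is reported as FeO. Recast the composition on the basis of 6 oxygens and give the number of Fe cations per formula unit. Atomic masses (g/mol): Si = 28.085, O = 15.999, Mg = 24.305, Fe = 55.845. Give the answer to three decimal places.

17.76 wt% MgO ÷ 40.304 g/mol = 0.44065 mol, giving 0.44065 Mg and 0.44065 O.
30.15 wt% FeO ÷ 71.844 g/mol = 0.41966 mol, giving 0.41966 Fe and 0.41966 O.
51.95 wt% SiO2 ÷ 60.083 g/mol = 0.86464 mol, giving 0.86464 Si and 1.72928 O.
Oxygen sums to 2.58959; scaling by 6/2.58959 = 2.31697 puts the formula on 6 O.
Fe: 0.41966 × 2.31697 = 0.972 atoms per formula unit.

0.972 Fe apfu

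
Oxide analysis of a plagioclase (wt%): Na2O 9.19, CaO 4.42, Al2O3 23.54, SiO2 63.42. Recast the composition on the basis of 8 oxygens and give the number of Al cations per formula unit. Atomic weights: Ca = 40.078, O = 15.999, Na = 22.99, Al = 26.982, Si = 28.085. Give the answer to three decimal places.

1.219 Al apfu

Na2O (M=61.979): mol = 0.14828; Na = 0.29656, O = 0.14828.
CaO (M=56.077): mol = 0.07882; Ca = 0.07882, O = 0.07882.
Al2O3 (M=101.961): mol = 0.23087; Al = 0.46174, O = 0.69261.
SiO2 (M=60.083): mol = 1.05554; Si = 1.05554, O = 2.11108.
ΣO = 3.03079; factor = 8/ΣO = 2.63958.
Al apfu = 0.46174 × 2.63958 = 1.219.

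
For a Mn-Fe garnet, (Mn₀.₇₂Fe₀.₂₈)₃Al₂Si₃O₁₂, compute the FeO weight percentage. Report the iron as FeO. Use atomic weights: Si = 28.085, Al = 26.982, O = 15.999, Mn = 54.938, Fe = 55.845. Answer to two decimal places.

12.17 wt%

Formula mass = 495.783 g/mol.
0.84 Fe → 0.8400 mol FeO per formula unit; M(FeO) = 71.844, so FeO mass = 60.349 g.
60.349/495.783 × 100 = 12.17 wt%.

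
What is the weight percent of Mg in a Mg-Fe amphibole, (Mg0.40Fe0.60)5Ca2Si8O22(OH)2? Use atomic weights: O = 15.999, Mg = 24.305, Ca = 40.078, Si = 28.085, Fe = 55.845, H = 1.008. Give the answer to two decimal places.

M((Mg0.40Fe0.60)5Ca2Si8O22(OH)2) = 906.973 g/mol.
Mg contributes 2 × 24.305 = 48.610 g per mole.
48.610/906.973 = 0.0536 → 5.36%.

5.36 mass %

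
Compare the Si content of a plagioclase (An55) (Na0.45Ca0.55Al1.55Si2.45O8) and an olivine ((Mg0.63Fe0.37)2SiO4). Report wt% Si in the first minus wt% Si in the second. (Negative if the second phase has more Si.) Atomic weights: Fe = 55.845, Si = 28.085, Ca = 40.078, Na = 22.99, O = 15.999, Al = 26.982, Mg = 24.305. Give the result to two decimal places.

M(Na0.45Ca0.55Al1.55Si2.45O8) = 271.011 g/mol, so wt% Si = 68.808/271.011 × 100 = 25.39%.
M((Mg0.63Fe0.37)2SiO4) = 164.031 g/mol, so wt% Si = 28.085/164.031 × 100 = 17.12%.
25.39 − 17.12 = 8.27 pp.

8.27 percentage points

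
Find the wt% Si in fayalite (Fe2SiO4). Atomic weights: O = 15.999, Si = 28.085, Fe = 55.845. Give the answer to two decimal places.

13.78 mass %

Molar mass of Fe2SiO4: 2*55.845 + 1*28.085 + 4*15.999 = 203.771 g/mol.
Mass of Si per formula unit: 1 × 28.085 = 28.085 g.
Weight fraction Si = 28.085 / 203.771 = 0.1378.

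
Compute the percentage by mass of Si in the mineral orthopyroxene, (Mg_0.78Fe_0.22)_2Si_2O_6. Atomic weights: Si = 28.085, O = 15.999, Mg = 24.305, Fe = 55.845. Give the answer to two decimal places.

M((Mg_0.78Fe_0.22)_2Si_2O_6) = 214.652 g/mol.
Si contributes 2 × 28.085 = 56.170 g per mole.
56.170/214.652 = 0.2617 → 26.17%.

26.17 weight percent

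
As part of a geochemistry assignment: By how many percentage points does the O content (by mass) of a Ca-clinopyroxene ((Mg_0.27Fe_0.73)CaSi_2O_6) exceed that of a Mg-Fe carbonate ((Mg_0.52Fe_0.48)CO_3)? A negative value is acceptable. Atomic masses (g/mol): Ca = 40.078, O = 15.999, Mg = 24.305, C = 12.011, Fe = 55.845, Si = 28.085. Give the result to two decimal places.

-8.19 percentage points

M((Mg_0.27Fe_0.73)CaSi_2O_6) = 239.571 g/mol, so wt% O = 95.994/239.571 × 100 = 40.07%.
M((Mg_0.52Fe_0.48)CO_3) = 99.452 g/mol, so wt% O = 47.997/99.452 × 100 = 48.26%.
40.07 − 48.26 = -8.19 pp.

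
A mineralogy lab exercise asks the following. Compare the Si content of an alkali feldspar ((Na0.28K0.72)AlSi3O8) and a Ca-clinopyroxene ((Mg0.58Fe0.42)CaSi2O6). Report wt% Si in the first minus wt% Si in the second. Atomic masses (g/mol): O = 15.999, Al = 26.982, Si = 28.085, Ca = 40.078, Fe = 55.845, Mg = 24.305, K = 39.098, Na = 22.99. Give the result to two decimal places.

M((Na0.28K0.72)AlSi3O8) = 273.817 g/mol, so wt% Si = 84.255/273.817 × 100 = 30.77%.
M((Mg0.58Fe0.42)CaSi2O6) = 229.794 g/mol, so wt% Si = 56.170/229.794 × 100 = 24.44%.
30.77 − 24.44 = 6.33 pp.

6.33 percentage points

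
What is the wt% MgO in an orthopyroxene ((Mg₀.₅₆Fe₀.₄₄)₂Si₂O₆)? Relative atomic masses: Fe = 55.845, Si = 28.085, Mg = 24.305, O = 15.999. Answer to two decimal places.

19.75 wt%

M((Mg₀.₅₆Fe₀.₄₄)₂Si₂O₆) = 228.529 g/mol; M(MgO) = 40.304 g/mol.
Moles MgO per formula unit = 1.12 Mg ÷ 1 = 1.1200.
MgO fraction = (1.1200 × 40.304) / 228.529 = 45.140/228.529 = 0.1975.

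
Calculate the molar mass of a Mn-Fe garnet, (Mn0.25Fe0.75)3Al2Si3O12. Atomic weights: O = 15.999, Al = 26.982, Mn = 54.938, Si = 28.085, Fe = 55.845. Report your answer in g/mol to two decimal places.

497.06 g/mol

The formula mass is the sum 0.75(54.938) + 2.25(55.845) + 2(26.982) + 3(28.085) + 12(15.999).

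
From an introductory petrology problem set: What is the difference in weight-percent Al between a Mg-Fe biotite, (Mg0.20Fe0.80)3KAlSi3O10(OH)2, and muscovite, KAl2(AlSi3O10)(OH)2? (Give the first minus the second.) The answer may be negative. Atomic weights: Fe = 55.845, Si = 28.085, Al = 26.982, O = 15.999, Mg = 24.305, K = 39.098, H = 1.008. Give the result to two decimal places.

Al in (Mg0.20Fe0.80)3KAlSi3O10(OH)2: molar mass 492.950 g/mol; 1×26.982 = 26.982 g → 5.47 wt%.
Al in KAl2(AlSi3O10)(OH)2: molar mass 398.303 g/mol; 3×26.982 = 80.946 g → 20.32 wt%.
Difference = 5.47 − 20.32 = -14.85 percentage points.

-14.85 percentage points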